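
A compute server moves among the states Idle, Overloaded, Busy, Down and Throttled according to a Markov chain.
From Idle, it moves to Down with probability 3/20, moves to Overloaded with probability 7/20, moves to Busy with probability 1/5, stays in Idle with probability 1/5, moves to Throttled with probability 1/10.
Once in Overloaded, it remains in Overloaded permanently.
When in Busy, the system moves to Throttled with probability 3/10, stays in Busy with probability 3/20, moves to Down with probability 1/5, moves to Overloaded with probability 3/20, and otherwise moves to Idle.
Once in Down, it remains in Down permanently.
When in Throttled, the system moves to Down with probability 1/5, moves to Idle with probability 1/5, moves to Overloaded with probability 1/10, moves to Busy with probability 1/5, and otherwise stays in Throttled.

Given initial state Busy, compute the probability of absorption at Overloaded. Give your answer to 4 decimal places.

0.4823

Let h(s) be the probability of absorption at Overloaded starting from transient state s. Then h(Overloaded) = 1 and h(Down) = 0. By first-step analysis:
h(Idle) = 0.2·h(Idle) + 0.35·1 + 0.2·h(Busy) + 0.15·0 + 0.1·h(Throttled)
h(Busy) = 0.2·h(Idle) + 0.15·1 + 0.15·h(Busy) + 0.2·0 + 0.3·h(Throttled)
h(Throttled) = 0.2·h(Idle) + 0.1·1 + 0.2·h(Busy) + 0.2·0 + 0.3·h(Throttled)
Solving: h(Idle) = 0.6151, h(Busy) = 0.4823, h(Throttled) = 0.4564.
Starting from Busy, the probability is 0.4823.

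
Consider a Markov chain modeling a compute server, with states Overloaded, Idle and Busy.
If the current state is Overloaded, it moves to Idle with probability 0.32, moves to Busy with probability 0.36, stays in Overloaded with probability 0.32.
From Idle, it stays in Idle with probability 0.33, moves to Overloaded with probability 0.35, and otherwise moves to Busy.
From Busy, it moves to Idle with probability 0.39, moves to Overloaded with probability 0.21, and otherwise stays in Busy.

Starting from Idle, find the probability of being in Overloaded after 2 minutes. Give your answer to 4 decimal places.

0.2947

Sum over the intermediate state after 1 minute:
P = P(Idle→Overloaded)·P(Overloaded→Overloaded) + P(Idle→Idle)·P(Idle→Overloaded) + P(Idle→Busy)·P(Busy→Overloaded)
  = 0.35×0.32 + 0.33×0.35 + 0.32×0.21
  = 0.1120 + 0.1155 + 0.0672 = 0.2947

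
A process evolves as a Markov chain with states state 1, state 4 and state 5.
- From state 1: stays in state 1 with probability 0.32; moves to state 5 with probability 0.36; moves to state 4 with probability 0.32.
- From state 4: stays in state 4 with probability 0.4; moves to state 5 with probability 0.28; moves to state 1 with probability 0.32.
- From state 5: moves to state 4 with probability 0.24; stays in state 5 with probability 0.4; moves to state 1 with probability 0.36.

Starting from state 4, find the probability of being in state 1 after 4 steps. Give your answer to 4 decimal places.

0.3339

Propagate the distribution vector 4 steps from state 4.
After 0 steps: (0.0000, 1.0000, 0.0000)
After 1 step: (0.3200, 0.4000, 0.2800)
After 2 steps: (0.3312, 0.3296, 0.3392)
After 3 steps: (0.3336, 0.3192, 0.3472)
After 4 steps: (0.3339, 0.3178, 0.3483)
P(in state 1 after 4 steps) = 0.3339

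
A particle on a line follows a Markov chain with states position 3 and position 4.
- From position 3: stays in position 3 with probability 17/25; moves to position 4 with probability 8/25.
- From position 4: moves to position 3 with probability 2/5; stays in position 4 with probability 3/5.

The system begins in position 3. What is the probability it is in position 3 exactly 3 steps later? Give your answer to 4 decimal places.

0.5653

Propagate the distribution vector 3 steps from position 3.
After 0 steps: (1.0000, 0.0000)
After 1 step: (0.6800, 0.3200)
After 2 steps: (0.5904, 0.4096)
After 3 steps: (0.5653, 0.4347)
P(in position 3 after 3 steps) = 0.5653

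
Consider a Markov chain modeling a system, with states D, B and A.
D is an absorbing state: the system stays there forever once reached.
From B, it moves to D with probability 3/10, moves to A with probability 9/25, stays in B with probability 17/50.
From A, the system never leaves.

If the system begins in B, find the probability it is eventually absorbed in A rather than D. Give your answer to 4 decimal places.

0.5455

Let h(s) be the probability of absorption at A starting from transient state s. Then h(A) = 1 and h(D) = 0. By first-step analysis:
h(B) = 0.3·0 + 0.34·h(B) + 0.36·1
Solving: h(B) = 0.5455.
Starting from B, the probability is 0.5455.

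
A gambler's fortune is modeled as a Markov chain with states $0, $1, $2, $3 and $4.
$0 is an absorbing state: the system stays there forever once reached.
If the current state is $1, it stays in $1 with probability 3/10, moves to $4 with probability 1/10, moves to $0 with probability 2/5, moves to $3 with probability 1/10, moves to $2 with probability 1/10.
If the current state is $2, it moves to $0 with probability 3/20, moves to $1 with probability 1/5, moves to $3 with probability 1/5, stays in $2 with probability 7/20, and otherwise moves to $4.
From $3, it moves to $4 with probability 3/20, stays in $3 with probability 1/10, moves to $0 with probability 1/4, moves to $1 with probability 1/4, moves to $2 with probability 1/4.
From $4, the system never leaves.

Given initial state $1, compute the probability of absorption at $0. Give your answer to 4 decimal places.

0.7646

Let h(s) be the probability of absorption at $0 starting from transient state s. Then h($0) = 1 and h($4) = 0. By first-step analysis:
h($1) = 0.4·1 + 0.3·h($1) + 0.1·h($2) + 0.1·h($3) + 0.1·0
h($2) = 0.15·1 + 0.2·h($1) + 0.35·h($2) + 0.2·h($3) + 0.1·0
h($3) = 0.25·1 + 0.25·h($1) + 0.25·h($2) + 0.1·h($3) + 0.15·0
Solving: h($1) = 0.7646, h($2) = 0.6745, h($3) = 0.6775.
Starting from $1, the probability is 0.7646.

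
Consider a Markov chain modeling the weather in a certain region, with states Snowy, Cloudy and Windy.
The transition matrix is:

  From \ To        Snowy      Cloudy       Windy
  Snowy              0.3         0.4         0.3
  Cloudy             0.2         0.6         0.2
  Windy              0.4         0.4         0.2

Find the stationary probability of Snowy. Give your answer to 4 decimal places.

Let the stationary distribution be π with π = πP and π_1 + π_2 + π_3 = 1.
π_1 = 0.3·π_1 + 0.2·π_2 + 0.4·π_3
π_2 = 0.4·π_1 + 0.6·π_2 + 0.4·π_3
Solving with the normalization constraint gives π = (0.2727, 0.5000, 0.2273).
So the stationary probability of Snowy is 0.2727.

0.2727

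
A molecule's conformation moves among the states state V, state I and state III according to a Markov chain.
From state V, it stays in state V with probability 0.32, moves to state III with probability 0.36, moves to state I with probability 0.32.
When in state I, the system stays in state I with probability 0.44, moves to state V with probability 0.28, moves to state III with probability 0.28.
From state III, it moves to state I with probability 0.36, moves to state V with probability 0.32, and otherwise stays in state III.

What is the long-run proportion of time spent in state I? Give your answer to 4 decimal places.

0.3780

Let the stationary distribution be π with π = πP and π_1 + π_2 + π_3 = 1.
π_1 = 0.32·π_1 + 0.28·π_2 + 0.32·π_3
π_2 = 0.32·π_1 + 0.44·π_2 + 0.36·π_3
Solving with the normalization constraint gives π = (0.3049, 0.3780, 0.3171).
So the stationary probability of state I is 0.3780.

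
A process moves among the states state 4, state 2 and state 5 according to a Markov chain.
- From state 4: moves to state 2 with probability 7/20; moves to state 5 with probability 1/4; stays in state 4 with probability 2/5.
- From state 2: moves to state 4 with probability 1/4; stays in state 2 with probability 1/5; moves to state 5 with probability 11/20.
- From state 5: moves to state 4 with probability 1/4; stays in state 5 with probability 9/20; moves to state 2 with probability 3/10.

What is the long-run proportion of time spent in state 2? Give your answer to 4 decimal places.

Let the stationary distribution be π with π = πP and π_1 + π_2 + π_3 = 1.
π_1 = 0.4·π_1 + 0.25·π_2 + 0.25·π_3
π_2 = 0.35·π_1 + 0.2·π_2 + 0.3·π_3
Solving with the normalization constraint gives π = (0.2941, 0.2861, 0.4198).
So the stationary probability of state 2 is 0.2861.

0.2861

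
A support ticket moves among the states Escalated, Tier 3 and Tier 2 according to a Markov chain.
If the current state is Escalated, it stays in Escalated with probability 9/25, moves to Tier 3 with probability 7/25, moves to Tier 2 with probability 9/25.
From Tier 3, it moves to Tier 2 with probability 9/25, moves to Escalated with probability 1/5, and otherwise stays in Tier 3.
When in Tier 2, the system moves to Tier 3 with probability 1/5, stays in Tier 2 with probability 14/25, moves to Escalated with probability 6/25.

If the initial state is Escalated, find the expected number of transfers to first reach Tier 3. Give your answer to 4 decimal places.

Let t(s) be the expected number of transfers to first reach Tier 3 from state s, with t(Tier 3) = 0. Conditioning on the first transfer:
t(Escalated) = 1 + 0.36·t(Escalated) + 0.36·t(Tier 2)
t(Tier 2) = 1 + 0.24·t(Escalated) + 0.56·t(Tier 2)
Solving: t(Escalated) = 4.0984, t(Tier 2) = 4.5082.
Expected transfers from Escalated to Tier 3: 4.0984.

4.0984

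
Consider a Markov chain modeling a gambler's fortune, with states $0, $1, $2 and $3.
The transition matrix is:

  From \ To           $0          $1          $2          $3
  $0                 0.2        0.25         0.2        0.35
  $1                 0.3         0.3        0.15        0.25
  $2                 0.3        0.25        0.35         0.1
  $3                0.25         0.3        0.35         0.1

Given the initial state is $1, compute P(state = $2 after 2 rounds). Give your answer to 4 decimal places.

Propagate the distribution vector 2 rounds from $1.
After 0 rounds: (0.0000, 1.0000, 0.0000, 0.0000)
After 1 round: (0.3000, 0.3000, 0.1500, 0.2500)
After 2 rounds: (0.2575, 0.2775, 0.2450, 0.2200)
P(in $2 after 2 rounds) = 0.2450

0.2450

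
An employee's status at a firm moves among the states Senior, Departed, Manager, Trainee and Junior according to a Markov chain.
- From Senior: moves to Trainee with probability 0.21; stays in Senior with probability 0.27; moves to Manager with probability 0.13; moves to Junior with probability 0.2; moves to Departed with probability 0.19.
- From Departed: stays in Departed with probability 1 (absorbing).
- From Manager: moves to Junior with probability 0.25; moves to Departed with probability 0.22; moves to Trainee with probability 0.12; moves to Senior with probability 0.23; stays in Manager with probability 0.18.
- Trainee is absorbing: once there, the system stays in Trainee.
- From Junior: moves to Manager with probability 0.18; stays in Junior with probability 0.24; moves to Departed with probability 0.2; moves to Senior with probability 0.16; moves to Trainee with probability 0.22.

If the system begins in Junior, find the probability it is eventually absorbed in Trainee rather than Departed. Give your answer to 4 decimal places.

Let h(s) be the probability of absorption at Trainee starting from transient state s. Then h(Trainee) = 1 and h(Departed) = 0. By first-step analysis:
h(Senior) = 0.27·h(Senior) + 0.19·0 + 0.13·h(Manager) + 0.21·1 + 0.2·h(Junior)
h(Manager) = 0.23·h(Senior) + 0.22·0 + 0.18·h(Manager) + 0.12·1 + 0.25·h(Junior)
h(Junior) = 0.16·h(Senior) + 0.2·0 + 0.18·h(Manager) + 0.22·1 + 0.24·h(Junior)
Solving: h(Senior) = 0.5028, h(Manager) = 0.4396, h(Junior) = 0.4995.
Starting from Junior, the probability is 0.4995.

0.4995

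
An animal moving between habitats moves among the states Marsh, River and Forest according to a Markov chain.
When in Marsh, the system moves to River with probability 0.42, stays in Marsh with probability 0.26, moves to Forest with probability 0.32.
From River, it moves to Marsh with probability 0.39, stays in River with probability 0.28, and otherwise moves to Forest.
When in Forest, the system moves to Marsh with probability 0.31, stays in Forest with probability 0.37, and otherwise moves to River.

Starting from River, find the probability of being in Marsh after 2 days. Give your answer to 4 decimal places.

Sum over the intermediate state after 1 day:
P = P(River→Marsh)·P(Marsh→Marsh) + P(River→River)·P(River→Marsh) + P(River→Forest)·P(Forest→Marsh)
  = 0.39×0.26 + 0.28×0.39 + 0.33×0.31
  = 0.1014 + 0.1092 + 0.1023 = 0.3129

0.3129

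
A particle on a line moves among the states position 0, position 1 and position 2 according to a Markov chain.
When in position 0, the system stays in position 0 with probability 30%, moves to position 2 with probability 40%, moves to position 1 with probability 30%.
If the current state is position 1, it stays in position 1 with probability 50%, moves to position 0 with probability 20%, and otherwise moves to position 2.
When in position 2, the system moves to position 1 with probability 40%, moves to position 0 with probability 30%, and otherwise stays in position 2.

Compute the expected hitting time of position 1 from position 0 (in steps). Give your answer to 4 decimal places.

2.9730

Let t(s) be the expected number of steps to first reach position 1 from state s, with t(position 1) = 0. Conditioning on the first step:
t(position 0) = 1 + 0.3·t(position 0) + 0.4·t(position 2)
t(position 2) = 1 + 0.3·t(position 0) + 0.3·t(position 2)
Solving: t(position 0) = 2.9730, t(position 2) = 2.7027.
Expected steps from position 0 to position 1: 2.9730.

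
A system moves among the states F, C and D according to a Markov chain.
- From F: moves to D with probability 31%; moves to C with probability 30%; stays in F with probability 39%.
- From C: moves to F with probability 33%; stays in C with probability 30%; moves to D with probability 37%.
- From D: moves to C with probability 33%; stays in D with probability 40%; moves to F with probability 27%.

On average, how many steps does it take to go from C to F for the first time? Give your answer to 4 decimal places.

3.2561

Let t(s) be the expected number of steps to first reach F from state s, with t(F) = 0. Conditioning on the first step:
t(C) = 1 + 0.3·t(C) + 0.37·t(D)
t(D) = 1 + 0.33·t(C) + 0.4·t(D)
Solving: t(C) = 3.2561, t(D) = 3.4575.
Expected steps from C to F: 3.2561.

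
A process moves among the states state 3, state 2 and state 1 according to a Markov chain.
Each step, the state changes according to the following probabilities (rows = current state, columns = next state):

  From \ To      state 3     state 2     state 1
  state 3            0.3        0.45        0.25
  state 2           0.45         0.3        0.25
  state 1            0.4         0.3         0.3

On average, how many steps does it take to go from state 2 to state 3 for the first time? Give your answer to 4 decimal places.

Let t(s) be the expected number of steps to first reach state 3 from state s, with t(state 3) = 0. Conditioning on the first step:
t(state 2) = 1 + 0.3·t(state 2) + 0.25·t(state 1)
t(state 1) = 1 + 0.3·t(state 2) + 0.3·t(state 1)
Solving: t(state 2) = 2.2892, t(state 1) = 2.4096.
Expected steps from state 2 to state 3: 2.2892.

2.2892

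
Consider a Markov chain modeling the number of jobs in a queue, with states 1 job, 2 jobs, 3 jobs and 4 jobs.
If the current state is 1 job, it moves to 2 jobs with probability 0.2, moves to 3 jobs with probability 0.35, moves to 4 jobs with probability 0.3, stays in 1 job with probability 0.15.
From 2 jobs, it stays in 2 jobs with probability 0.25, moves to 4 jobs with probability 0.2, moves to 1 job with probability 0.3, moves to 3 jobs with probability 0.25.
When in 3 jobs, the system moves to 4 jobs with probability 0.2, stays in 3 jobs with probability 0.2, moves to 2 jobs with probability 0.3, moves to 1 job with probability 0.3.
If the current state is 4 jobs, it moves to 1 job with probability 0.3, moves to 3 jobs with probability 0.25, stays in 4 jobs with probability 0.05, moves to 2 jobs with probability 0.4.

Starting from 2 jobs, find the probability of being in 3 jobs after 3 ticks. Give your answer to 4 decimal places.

Propagate the distribution vector 3 ticks from 2 jobs.
After 0 ticks: (0.0000, 1.0000, 0.0000, 0.0000)
After 1 tick: (0.3000, 0.2500, 0.2500, 0.2000)
After 2 ticks: (0.2550, 0.2775, 0.2675, 0.2000)
After 3 ticks: (0.2618, 0.2806, 0.2621, 0.1955)
P(in 3 jobs after 3 ticks) = 0.2621

0.2621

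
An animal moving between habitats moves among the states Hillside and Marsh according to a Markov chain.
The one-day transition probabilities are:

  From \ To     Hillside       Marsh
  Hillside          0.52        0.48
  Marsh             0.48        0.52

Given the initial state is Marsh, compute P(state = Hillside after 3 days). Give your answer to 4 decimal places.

0.5000

Propagate the distribution vector 3 days from Marsh.
After 0 days: (0.0000, 1.0000)
After 1 day: (0.4800, 0.5200)
After 2 days: (0.4992, 0.5008)
After 3 days: (0.5000, 0.5000)
P(in Hillside after 3 days) = 0.5000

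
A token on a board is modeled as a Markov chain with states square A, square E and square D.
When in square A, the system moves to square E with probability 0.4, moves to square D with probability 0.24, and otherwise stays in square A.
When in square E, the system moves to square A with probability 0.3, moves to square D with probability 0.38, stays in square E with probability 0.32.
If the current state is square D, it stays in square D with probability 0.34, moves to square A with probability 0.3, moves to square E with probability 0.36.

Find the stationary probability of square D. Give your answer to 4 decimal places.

0.3224

Let the stationary distribution be π with π = πP and π_1 + π_2 + π_3 = 1.
π_1 = 0.36·π_1 + 0.3·π_2 + 0.3·π_3
π_2 = 0.4·π_1 + 0.32·π_2 + 0.36·π_3
Solving with the normalization constraint gives π = (0.3191, 0.3584, 0.3224).
So the stationary probability of square D is 0.3224.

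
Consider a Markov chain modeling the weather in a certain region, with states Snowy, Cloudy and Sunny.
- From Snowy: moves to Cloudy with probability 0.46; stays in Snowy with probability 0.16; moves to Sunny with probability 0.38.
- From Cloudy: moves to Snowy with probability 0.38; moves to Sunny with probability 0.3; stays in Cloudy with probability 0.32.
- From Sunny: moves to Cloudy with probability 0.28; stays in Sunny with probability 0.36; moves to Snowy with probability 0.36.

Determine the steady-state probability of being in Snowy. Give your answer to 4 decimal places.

0.3058

Let the stationary distribution be π with π = πP and π_1 + π_2 + π_3 = 1.
π_1 = 0.16·π_1 + 0.38·π_2 + 0.36·π_3
π_2 = 0.46·π_1 + 0.32·π_2 + 0.28·π_3
Solving with the normalization constraint gives π = (0.3058, 0.3490, 0.3452).
So the stationary probability of Snowy is 0.3058.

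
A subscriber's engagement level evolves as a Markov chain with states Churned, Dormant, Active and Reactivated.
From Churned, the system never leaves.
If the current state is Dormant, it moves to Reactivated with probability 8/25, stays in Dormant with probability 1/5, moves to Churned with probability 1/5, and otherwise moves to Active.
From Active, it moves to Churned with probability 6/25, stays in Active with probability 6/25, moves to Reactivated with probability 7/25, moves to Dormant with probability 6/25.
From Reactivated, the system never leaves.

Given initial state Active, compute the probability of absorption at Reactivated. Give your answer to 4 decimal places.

0.5562

Let h(s) be the probability of absorption at Reactivated starting from transient state s. Then h(Reactivated) = 1 and h(Churned) = 0. By first-step analysis:
h(Dormant) = 0.2·0 + 0.2·h(Dormant) + 0.28·h(Active) + 0.32·1
h(Active) = 0.24·0 + 0.24·h(Dormant) + 0.24·h(Active) + 0.28·1
Solving: h(Dormant) = 0.5947, h(Active) = 0.5562.
Starting from Active, the probability is 0.5562.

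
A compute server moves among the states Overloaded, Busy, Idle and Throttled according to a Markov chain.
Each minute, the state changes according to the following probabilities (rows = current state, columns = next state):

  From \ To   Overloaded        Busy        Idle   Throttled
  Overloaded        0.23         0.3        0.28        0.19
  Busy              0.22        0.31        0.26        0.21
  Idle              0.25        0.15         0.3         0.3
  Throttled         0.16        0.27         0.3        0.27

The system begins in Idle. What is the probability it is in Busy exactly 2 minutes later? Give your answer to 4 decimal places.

0.2475

Propagate the distribution vector 2 minutes from Idle.
After 0 minutes: (0.0000, 0.0000, 1.0000, 0.0000)
After 1 minute: (0.2500, 0.1500, 0.3000, 0.3000)
After 2 minutes: (0.2135, 0.2475, 0.2890, 0.2500)
P(in Busy after 2 minutes) = 0.2475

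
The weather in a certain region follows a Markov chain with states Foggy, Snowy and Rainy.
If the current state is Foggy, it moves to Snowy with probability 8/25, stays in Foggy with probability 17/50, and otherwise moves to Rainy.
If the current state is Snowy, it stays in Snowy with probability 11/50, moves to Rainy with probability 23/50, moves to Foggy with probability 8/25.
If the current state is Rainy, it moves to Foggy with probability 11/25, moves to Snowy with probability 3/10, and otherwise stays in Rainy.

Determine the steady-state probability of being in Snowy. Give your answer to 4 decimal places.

0.2846

Let the stationary distribution be π with π = πP and π_1 + π_2 + π_3 = 1.
π_1 = 0.34·π_1 + 0.32·π_2 + 0.44·π_3
π_2 = 0.32·π_1 + 0.22·π_2 + 0.3·π_3
Solving with the normalization constraint gives π = (0.3690, 0.2846, 0.3464).
So the stationary probability of Snowy is 0.2846.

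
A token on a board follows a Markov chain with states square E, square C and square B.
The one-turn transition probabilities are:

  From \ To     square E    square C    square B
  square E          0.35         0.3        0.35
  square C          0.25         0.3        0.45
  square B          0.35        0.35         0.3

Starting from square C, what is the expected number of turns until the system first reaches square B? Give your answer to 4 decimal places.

Let t(s) be the expected number of turns to first reach square B from state s, with t(square B) = 0. Conditioning on the first turn:
t(square E) = 1 + 0.35·t(square E) + 0.3·t(square C)
t(square C) = 1 + 0.25·t(square E) + 0.3·t(square C)
Solving: t(square E) = 2.6316, t(square C) = 2.3684.
Expected turns from square C to square B: 2.3684.

2.3684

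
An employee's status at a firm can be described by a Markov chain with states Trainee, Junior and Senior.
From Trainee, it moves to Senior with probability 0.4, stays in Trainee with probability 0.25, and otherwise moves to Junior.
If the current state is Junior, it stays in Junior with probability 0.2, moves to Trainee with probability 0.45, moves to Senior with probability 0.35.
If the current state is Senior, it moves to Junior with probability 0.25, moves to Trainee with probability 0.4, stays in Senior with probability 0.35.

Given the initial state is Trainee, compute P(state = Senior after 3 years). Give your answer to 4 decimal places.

0.3690

Propagate the distribution vector 3 years from Trainee.
After 0 years: (1.0000, 0.0000, 0.0000)
After 1 year: (0.2500, 0.3500, 0.4000)
After 2 years: (0.3800, 0.2575, 0.3625)
After 3 years: (0.3559, 0.2751, 0.3690)
P(in Senior after 3 years) = 0.3690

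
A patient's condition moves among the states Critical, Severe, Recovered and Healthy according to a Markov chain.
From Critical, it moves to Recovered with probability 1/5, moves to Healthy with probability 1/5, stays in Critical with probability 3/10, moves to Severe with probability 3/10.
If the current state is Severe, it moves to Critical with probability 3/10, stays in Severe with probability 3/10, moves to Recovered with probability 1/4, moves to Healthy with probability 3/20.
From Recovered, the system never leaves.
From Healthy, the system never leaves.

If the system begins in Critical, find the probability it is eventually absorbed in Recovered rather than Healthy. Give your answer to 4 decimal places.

0.5375

Let h(s) be the probability of absorption at Recovered starting from transient state s. Then h(Recovered) = 1 and h(Healthy) = 0. By first-step analysis:
h(Critical) = 0.3·h(Critical) + 0.3·h(Severe) + 0.2·1 + 0.2·0
h(Severe) = 0.3·h(Critical) + 0.3·h(Severe) + 0.25·1 + 0.15·0
Solving: h(Critical) = 0.5375, h(Severe) = 0.5875.
Starting from Critical, the probability is 0.5375.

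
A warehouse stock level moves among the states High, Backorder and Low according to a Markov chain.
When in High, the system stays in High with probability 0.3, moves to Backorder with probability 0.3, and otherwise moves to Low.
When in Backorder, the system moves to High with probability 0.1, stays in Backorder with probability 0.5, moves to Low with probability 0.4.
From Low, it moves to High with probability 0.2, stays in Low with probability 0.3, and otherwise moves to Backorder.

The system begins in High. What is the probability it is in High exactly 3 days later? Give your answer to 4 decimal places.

Propagate the distribution vector 3 days from High.
After 0 days: (1.0000, 0.0000, 0.0000)
After 1 day: (0.3000, 0.3000, 0.4000)
After 2 days: (0.2000, 0.4400, 0.3600)
After 3 days: (0.1760, 0.4600, 0.3640)
P(in High after 3 days) = 0.1760

0.1760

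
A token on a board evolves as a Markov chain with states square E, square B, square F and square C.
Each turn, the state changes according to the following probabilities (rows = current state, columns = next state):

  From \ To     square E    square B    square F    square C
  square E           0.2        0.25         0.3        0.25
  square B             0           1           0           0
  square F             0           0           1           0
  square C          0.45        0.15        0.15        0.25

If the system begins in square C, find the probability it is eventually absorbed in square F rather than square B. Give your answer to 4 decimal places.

Let h(s) be the probability of absorption at square F starting from transient state s. Then h(square F) = 1 and h(square B) = 0. By first-step analysis:
h(square E) = 0.2·h(square E) + 0.25·0 + 0.3·1 + 0.25·h(square C)
h(square C) = 0.45·h(square E) + 0.15·0 + 0.15·1 + 0.25·h(square C)
Solving: h(square E) = 0.5385, h(square C) = 0.5231.
Starting from square C, the probability is 0.5231.

0.5231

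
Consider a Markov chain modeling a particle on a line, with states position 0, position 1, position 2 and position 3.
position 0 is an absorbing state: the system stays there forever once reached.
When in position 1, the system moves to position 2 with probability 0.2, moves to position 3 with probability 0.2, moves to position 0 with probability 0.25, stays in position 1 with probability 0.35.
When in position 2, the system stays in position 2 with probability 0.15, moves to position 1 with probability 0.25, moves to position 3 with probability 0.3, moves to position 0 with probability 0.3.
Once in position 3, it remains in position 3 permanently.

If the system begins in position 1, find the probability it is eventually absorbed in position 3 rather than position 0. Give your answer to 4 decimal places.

Let h(s) be the probability of absorption at position 3 starting from transient state s. Then h(position 3) = 1 and h(position 0) = 0. By first-step analysis:
h(position 1) = 0.25·0 + 0.35·h(position 1) + 0.2·h(position 2) + 0.2·1
h(position 2) = 0.3·0 + 0.25·h(position 1) + 0.15·h(position 2) + 0.3·1
Solving: h(position 1) = 0.4577, h(position 2) = 0.4876.
Starting from position 1, the probability is 0.4577.

0.4577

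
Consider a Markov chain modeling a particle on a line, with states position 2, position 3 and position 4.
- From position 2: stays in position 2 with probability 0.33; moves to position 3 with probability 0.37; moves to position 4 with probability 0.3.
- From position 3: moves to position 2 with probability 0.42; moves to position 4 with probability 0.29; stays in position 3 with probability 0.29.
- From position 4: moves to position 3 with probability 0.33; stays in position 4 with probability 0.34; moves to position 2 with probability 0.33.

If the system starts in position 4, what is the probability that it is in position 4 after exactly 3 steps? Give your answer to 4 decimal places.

0.3091

Propagate the distribution vector 3 steps from position 4.
After 0 steps: (0.0000, 0.0000, 1.0000)
After 1 step: (0.3300, 0.3300, 0.3400)
After 2 steps: (0.3597, 0.3300, 0.3103)
After 3 steps: (0.3597, 0.3312, 0.3091)
P(in position 4 after 3 steps) = 0.3091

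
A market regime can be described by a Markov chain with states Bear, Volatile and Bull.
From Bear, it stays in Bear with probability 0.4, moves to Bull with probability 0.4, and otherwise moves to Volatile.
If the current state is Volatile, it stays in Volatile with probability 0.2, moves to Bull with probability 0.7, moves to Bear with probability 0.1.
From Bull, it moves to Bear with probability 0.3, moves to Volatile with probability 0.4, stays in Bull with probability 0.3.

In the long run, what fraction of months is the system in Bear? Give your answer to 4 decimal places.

Let the stationary distribution be π with π = πP and π_1 + π_2 + π_3 = 1.
π_1 = 0.4·π_1 + 0.1·π_2 + 0.3·π_3
π_2 = 0.2·π_1 + 0.2·π_2 + 0.4·π_3
Solving with the normalization constraint gives π = (0.2692, 0.2885, 0.4423).
So the stationary probability of Bear is 0.2692.

0.2692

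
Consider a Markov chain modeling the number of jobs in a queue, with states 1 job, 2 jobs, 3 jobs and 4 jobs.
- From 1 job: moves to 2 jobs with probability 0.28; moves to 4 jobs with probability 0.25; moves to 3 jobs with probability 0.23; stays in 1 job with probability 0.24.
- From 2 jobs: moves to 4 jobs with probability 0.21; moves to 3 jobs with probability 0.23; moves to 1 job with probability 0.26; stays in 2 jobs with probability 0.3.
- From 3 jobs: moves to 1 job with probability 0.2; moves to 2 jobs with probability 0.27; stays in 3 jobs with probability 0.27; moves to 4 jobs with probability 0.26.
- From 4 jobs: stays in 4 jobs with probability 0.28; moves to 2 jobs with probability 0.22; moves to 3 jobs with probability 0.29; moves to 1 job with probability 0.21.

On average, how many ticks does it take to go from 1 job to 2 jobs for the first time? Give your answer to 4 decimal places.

3.8194

Let t(s) be the expected number of ticks to first reach 2 jobs from state s, with t(2 jobs) = 0. Conditioning on the first tick:
t(1 job) = 1 + 0.24·t(1 job) + 0.23·t(3 jobs) + 0.25·t(4 jobs)
t(3 jobs) = 1 + 0.2·t(1 job) + 0.27·t(3 jobs) + 0.26·t(4 jobs)
t(4 jobs) = 1 + 0.21·t(1 job) + 0.29·t(3 jobs) + 0.28·t(4 jobs)
Solving: t(1 job) = 3.8194, t(3 jobs) = 3.8617, t(4 jobs) = 4.0583.
Expected ticks from 1 job to 2 jobs: 3.8194.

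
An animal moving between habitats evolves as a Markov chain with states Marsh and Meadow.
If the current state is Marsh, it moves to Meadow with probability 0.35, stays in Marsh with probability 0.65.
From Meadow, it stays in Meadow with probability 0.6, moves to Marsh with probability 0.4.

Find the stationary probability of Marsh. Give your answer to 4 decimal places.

0.5333

Let the stationary distribution be π with π = πP and π_1 + π_2 = 1.
π_1 = 0.65·π_1 + 0.4·π_2
Solving with the normalization constraint gives π = (0.5333, 0.4667).
So the stationary probability of Marsh is 0.5333.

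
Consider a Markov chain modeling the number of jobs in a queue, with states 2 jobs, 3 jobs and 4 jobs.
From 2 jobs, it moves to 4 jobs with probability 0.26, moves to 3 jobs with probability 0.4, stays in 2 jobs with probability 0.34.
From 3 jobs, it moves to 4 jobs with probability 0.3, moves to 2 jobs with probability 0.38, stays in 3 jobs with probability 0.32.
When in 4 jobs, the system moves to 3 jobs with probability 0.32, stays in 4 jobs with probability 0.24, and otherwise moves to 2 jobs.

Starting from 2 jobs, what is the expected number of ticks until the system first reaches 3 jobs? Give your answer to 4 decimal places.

2.6343

Let t(s) be the expected number of ticks to first reach 3 jobs from state s, with t(3 jobs) = 0. Conditioning on the first tick:
t(2 jobs) = 1 + 0.34·t(2 jobs) + 0.26·t(4 jobs)
t(4 jobs) = 1 + 0.44·t(2 jobs) + 0.24·t(4 jobs)
Solving: t(2 jobs) = 2.6343, t(4 jobs) = 2.8409.
Expected ticks from 2 jobs to 3 jobs: 2.6343.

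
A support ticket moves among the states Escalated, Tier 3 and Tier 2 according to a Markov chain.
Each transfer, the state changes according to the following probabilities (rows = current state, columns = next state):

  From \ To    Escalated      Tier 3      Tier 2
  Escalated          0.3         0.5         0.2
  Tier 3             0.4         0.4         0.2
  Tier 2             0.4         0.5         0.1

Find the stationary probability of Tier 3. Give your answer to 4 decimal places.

0.4545

Let the stationary distribution be π with π = πP and π_1 + π_2 + π_3 = 1.
π_1 = 0.3·π_1 + 0.4·π_2 + 0.4·π_3
π_2 = 0.5·π_1 + 0.4·π_2 + 0.5·π_3
Solving with the normalization constraint gives π = (0.3636, 0.4545, 0.1818).
So the stationary probability of Tier 3 is 0.4545.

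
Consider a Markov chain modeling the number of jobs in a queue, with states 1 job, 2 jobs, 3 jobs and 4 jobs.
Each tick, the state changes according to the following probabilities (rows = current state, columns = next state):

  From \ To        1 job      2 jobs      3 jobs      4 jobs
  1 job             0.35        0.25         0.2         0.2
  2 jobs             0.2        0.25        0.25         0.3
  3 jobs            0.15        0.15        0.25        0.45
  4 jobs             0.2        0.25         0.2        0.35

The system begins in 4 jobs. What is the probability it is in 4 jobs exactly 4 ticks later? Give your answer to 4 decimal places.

Propagate the distribution vector 4 ticks from 4 jobs.
After 0 ticks: (0.0000, 0.0000, 0.0000, 1.0000)
After 1 tick: (0.2000, 0.2500, 0.2000, 0.3500)
After 2 ticks: (0.2200, 0.2300, 0.2225, 0.3275)
After 3 ticks: (0.2219, 0.2278, 0.2226, 0.3278)
After 4 ticks: (0.2222, 0.2277, 0.2225, 0.3276)
P(in 4 jobs after 4 ticks) = 0.3276

0.3276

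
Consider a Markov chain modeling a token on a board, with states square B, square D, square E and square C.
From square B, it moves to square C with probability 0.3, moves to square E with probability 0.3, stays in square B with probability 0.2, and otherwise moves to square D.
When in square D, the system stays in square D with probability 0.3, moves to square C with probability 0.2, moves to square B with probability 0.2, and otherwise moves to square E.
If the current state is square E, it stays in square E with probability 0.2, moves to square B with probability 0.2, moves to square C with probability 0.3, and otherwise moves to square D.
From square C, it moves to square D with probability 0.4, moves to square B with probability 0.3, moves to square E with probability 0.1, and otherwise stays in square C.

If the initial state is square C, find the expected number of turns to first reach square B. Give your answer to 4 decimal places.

Let t(s) be the expected number of turns to first reach square B from state s, with t(square B) = 0. Conditioning on the first turn:
t(square D) = 1 + 0.3·t(square D) + 0.3·t(square E) + 0.2·t(square C)
t(square E) = 1 + 0.3·t(square D) + 0.2·t(square E) + 0.3·t(square C)
t(square C) = 1 + 0.4·t(square D) + 0.1·t(square E) + 0.2·t(square C)
Solving: t(square D) = 4.4980, t(square E) = 4.4578, t(square C) = 4.0562.
Expected turns from square C to square B: 4.0562.

4.0562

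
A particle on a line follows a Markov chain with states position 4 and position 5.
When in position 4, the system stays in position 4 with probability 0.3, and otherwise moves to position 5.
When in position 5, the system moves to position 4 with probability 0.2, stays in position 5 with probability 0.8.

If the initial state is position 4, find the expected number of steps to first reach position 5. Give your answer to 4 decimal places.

Let t(s) be the expected number of steps to first reach position 5 from state s, with t(position 5) = 0. Conditioning on the first step:
t(position 4) = 1 + 0.3·t(position 4)
Solving: t(position 4) = 1.4286.
Expected steps from position 4 to position 5: 1.4286.

1.4286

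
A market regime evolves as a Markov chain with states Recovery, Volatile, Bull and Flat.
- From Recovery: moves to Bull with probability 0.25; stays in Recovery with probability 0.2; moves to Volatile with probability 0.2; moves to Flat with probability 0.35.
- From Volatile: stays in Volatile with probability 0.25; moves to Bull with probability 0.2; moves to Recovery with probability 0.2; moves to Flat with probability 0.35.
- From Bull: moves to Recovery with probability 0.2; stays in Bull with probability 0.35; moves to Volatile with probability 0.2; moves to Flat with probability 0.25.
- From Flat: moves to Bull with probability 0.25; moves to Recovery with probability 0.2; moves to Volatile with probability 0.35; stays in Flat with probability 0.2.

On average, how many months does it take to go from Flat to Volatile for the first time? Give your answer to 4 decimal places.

Let t(s) be the expected number of months to first reach Volatile from state s, with t(Volatile) = 0. Conditioning on the first month:
t(Recovery) = 1 + 0.2·t(Recovery) + 0.25·t(Bull) + 0.35·t(Flat)
t(Bull) = 1 + 0.2·t(Recovery) + 0.35·t(Bull) + 0.25·t(Flat)
t(Flat) = 1 + 0.2·t(Recovery) + 0.25·t(Bull) + 0.2·t(Flat)
Solving: t(Recovery) = 4.1317, t(Bull) = 4.1916, t(Flat) = 3.5928.
Expected months from Flat to Volatile: 3.5928.

3.5928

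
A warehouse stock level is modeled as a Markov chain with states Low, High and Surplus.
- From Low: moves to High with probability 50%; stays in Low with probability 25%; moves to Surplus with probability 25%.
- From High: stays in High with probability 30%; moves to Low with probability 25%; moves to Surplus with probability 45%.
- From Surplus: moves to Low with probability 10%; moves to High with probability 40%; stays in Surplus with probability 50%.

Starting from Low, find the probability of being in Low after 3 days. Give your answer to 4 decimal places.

0.1881

Propagate the distribution vector 3 days from Low.
After 0 days: (1.0000, 0.0000, 0.0000)
After 1 day: (0.2500, 0.5000, 0.2500)
After 2 days: (0.2125, 0.3750, 0.4125)
After 3 days: (0.1881, 0.3838, 0.4281)
P(in Low after 3 days) = 0.1881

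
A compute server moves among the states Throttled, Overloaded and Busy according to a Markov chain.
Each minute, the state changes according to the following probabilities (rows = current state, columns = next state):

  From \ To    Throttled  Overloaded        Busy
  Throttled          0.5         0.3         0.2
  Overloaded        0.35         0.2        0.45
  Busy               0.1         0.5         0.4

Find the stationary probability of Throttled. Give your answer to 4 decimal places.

0.3072

Let the stationary distribution be π with π = πP and π_1 + π_2 + π_3 = 1.
π_1 = 0.5·π_1 + 0.35·π_2 + 0.1·π_3
π_2 = 0.3·π_1 + 0.2·π_2 + 0.5·π_3
Solving with the normalization constraint gives π = (0.3072, 0.3373, 0.3554).
So the stationary probability of Throttled is 0.3072.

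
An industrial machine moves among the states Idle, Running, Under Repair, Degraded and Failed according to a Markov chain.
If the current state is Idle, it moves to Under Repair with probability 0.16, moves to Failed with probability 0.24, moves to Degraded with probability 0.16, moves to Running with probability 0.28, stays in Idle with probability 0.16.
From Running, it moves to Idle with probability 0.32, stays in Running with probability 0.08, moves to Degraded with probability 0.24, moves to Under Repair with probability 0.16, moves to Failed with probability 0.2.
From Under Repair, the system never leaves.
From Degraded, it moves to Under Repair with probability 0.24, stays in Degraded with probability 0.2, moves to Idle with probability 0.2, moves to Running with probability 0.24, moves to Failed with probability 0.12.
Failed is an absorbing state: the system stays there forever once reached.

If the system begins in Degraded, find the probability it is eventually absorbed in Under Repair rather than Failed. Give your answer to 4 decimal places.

0.5574

Let h(s) be the probability of absorption at Under Repair starting from transient state s. Then h(Under Repair) = 1 and h(Failed) = 0. By first-step analysis:
h(Idle) = 0.16·h(Idle) + 0.28·h(Running) + 0.16·1 + 0.16·h(Degraded) + 0.24·0
h(Running) = 0.32·h(Idle) + 0.08·h(Running) + 0.16·1 + 0.24·h(Degraded) + 0.2·0
h(Degraded) = 0.2·h(Idle) + 0.24·h(Running) + 0.24·1 + 0.2·h(Degraded) + 0.12·0
Solving: h(Idle) = 0.4559, h(Running) = 0.4779, h(Degraded) = 0.5574.
Starting from Degraded, the probability is 0.5574.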